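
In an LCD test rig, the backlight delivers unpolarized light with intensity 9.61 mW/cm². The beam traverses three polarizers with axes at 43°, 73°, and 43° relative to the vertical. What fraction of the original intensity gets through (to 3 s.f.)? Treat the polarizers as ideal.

I/I₀ ≈ 0.281

Unpolarized light through the first polarizer → I₁ = 9.61 mW/cm²/2 = 4.805 mW/cm², polarized at 43°.
I₂ = I₁ · cos²(30°) = 4.805 · 0.75 = 3.604 mW/cm².
I₃ = I₂ · cos²(30°) = 3.604 · 0.75 = 2.703 mW/cm².
Transmitted fraction = 0.2813.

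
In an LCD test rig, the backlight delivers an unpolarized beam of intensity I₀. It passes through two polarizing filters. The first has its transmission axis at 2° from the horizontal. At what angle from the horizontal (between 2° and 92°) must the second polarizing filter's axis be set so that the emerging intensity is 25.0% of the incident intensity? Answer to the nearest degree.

θ ≈ 47°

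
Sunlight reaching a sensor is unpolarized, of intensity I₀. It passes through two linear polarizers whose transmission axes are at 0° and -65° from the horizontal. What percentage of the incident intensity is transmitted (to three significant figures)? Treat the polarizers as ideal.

≈ 8.93%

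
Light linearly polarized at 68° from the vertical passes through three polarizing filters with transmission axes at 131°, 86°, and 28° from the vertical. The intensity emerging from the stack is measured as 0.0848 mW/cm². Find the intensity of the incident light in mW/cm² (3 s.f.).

I₀ ≈ 2.93 mW/cm²

By Malus's law, I₁ = I₀ cos²(131° − 68°) = I₀ cos²(63°) = 0.2061 I₀.
I₂ = I₁ cos²(86° − 131°) = 0.2061 I₀ · cos²(45°) = 0.1031 I₀.
I₃ = I₂ cos²(28° − 86°) = 0.1031 I₀ · cos²(58°) = 0.02894 I₀.
So 0.0848 mW/cm² = 0.02894 I₀, giving I₀ = 0.0848/0.02894 = 2.93 mW/cm².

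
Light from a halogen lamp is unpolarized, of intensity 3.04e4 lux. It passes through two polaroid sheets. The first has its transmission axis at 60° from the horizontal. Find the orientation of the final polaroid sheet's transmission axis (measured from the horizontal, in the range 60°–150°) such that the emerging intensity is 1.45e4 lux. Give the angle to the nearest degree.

θ ≈ 72°

Unpolarized light through the first polarizer → I₁ = ½ I₀, now polarized at 60°.
Target fraction: 1.45e4 / 3.04e4 lux = 0.477 of I₀.
Need I₂/I₀ = 0.477, so cos²(θ − 60°) = 0.477 / 0.5 = 0.9539.
θ − 60° = arccos(√0.9539) = 12.4°, giving θ ≈ 60 + 12.4 = 72.4°.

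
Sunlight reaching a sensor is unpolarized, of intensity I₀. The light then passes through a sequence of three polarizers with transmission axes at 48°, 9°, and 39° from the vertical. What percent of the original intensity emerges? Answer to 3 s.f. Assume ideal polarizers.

Unpolarized light through the first polarizer → I₁ = ½ I₀, now polarized at 48°.
I₂ = I₁ cos²(9° − 48°) = 0.5 I₀ · cos²(39°) = 0.302 I₀.
I₃ = I₂ cos²(39° − 9°) = 0.302 I₀ · cos²(30°) = 0.2265 I₀.
That is 22.65% of the incident intensity.

≈ 22.6%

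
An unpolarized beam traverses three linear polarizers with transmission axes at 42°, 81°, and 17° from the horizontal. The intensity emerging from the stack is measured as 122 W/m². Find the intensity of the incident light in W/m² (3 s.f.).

I₀ ≈ 2100 W/m²

Unpolarized light through the first polarizer → I₁ = ½ I₀, now polarized at 42°.
I₂ = I₁ cos²(81° − 42°) = 0.5 I₀ · cos²(39°) = 0.302 I₀.
I₃ = I₂ cos²(17° − 81°) = 0.302 I₀ · cos²(64°) = 0.05803 I₀.
So 122 W/m² = 0.05803 I₀, giving I₀ = 122/0.05803 = 2102 W/m².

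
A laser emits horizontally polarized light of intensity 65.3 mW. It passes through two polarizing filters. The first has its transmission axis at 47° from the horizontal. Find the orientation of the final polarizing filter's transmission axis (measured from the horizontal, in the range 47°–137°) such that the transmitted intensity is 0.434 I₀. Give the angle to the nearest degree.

θ ≈ 62°

I₁ = I₀ cos²(47° − 0°) = I₀ cos²(47°) = 0.4651 I₀.
Need I₂/I₀ = 0.434, so cos²(θ − 47°) = 0.434 / 0.4651 = 0.9331.
θ − 47° = arccos(√0.9331) = 15.0°, giving θ ≈ 47 + 15.0 = 62.0°.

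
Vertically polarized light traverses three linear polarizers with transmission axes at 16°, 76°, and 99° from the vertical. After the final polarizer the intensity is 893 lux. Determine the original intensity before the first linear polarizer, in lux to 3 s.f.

By Malus's law, I₁ = I₀ cos²(16° − 0°) = I₀ cos²(16°) = 0.924 I₀.
I₂ = I₁ cos²(76° − 16°) = 0.924 I₀ · cos²(60°) = 0.231 I₀.
I₃ = I₂ cos²(99° − 76°) = 0.231 I₀ · cos²(23°) = 0.1957 I₀.
So 893 lux = 0.1957 I₀, giving I₀ = 893/0.1957 = 4562 lux.

I₀ ≈ 4560 lux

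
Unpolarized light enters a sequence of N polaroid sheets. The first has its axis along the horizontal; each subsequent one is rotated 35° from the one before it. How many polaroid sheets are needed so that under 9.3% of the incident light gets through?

First polarizer halves the unpolarized light: factor 1/2.
Each further stage multiplies by cos²(35°) = 0.671.
After N polarizers: T = 0.5·0.671^(N−1). Require T < 0.093 ⇒ N−1 > ln(0.093/0.5)/ln(0.671) = 4.22, so N−1 ≥ 5 and N = 6.
Check: N=6 gives T = 0.06802 < 0.093; N=5 gives T = 0.1014.

N = 6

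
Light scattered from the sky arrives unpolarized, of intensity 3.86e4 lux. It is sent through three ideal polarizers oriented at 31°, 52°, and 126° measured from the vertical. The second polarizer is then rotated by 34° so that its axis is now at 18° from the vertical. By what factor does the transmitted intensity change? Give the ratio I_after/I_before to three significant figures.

Before rotation:
Unpolarized light through the first polarizer → I₁ = ½ I₀, now polarized at 31°.
I₂ = I₁ cos²(52° − 31°) = 0.5 I₀ · cos²(21°) = 0.4358 I₀.
I₃ = I₂ cos²(126° − 52°) = 0.4358 I₀ · cos²(74°) = 0.03311 I₀.
After rotation:
Unpolarized light through the first polarizer → I₁ = ½ I₀, now polarized at 31°.
I₂ = I₁ cos²(18° − 31°) = 0.5 I₀ · cos²(13°) = 0.4747 I₀.
Angle between axes 2 and 3: 72°. I₃ = 0.4747 I₀ · cos²(72°) = 0.04533 I₀.
Ratio = 0.04533 / 0.03311 = 1.369.

I_new/I_old ≈ 1.37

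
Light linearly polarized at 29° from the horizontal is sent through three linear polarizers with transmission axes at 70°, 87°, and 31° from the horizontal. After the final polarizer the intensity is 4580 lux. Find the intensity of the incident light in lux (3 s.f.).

I₁ = I₀ cos²(70° − 29°) = I₀ cos²(41°) = 0.5696 I₀.
I₂ = I₁ cos²(87° − 70°) = 0.5696 I₀ · cos²(17°) = 0.5209 I₀.
I₃ = I₂ cos²(31° − 87°) = 0.5209 I₀ · cos²(56°) = 0.1629 I₀.
So 4580 lux = 0.1629 I₀, giving I₀ = 4580/0.1629 = 2.812e+04 lux.

I₀ ≈ 2.81e4 lux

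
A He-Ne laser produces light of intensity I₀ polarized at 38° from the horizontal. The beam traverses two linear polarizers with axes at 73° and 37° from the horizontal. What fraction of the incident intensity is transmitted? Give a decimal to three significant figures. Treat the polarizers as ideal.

≈ 0.439 I₀

By Malus's law, I₁ = I₀ cos²(73° − 38°) = I₀ cos²(35°) = 0.671 I₀.
I₂ = I₁ cos²(37° − 73°) = 0.671 I₀ · cos²(36°) = 0.4392 I₀.
Transmitted fraction = 0.4392.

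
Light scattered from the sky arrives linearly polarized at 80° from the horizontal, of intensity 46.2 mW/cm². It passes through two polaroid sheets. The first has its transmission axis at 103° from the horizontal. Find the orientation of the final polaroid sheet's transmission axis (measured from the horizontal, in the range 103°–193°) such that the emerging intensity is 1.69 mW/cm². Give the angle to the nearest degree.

By Malus's law, I₁ = I₀ cos²(103° − 80°) = I₀ cos²(23°) = 0.8473 I₀.
Target fraction: 1.69 / 46.2 mW/cm² = 0.03658 of I₀.
Need I₂/I₀ = 0.03658, so cos²(θ − 103°) = 0.03658 / 0.8473 = 0.04317.
θ − 103° = arccos(√0.04317) = 78.0°, giving θ ≈ 103 + 78.0 = 181.0°.

θ ≈ 181°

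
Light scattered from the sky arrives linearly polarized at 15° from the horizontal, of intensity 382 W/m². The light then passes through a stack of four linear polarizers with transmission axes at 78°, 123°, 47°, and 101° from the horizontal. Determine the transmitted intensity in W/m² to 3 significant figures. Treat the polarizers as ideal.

I ≈ 0.796 W/m²

I₁ = 382 W/m² · cos²(63°) = 78.73 W/m².
I₂ = I₁ · cos²(45°) = 78.73 · 0.5 = 39.37 W/m².
I₃ = I₂ · cos²(76°) = 39.37 · 0.05853 = 2.304 W/m².
I₄ = I₃ · cos²(54°) = 2.304 · 0.3455 = 0.796 W/m².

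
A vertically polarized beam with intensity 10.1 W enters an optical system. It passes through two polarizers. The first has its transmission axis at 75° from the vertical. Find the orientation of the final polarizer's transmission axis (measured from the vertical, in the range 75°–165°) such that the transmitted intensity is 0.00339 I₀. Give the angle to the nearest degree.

I₁ = I₀ cos²(75° − 0°) = I₀ cos²(75°) = 0.06699 I₀.
Need I₂/I₀ = 0.00339, so cos²(θ − 75°) = 0.00339 / 0.06699 = 0.05061.
θ − 75° = arccos(√0.05061) = 77.0°, giving θ ≈ 75 + 77.0 = 152.0°.

θ ≈ 152°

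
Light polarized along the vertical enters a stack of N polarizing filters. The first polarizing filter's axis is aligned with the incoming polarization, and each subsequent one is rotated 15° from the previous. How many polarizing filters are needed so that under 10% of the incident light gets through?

First polarizer is aligned with the polarization: full transmission.
Each further stage multiplies by cos²(15°) = 0.933.
After N polarizers: T = 0.933^(N−1). Require T < 0.10 ⇒ N−1 > ln(0.10)/ln(0.933) = 33.21, so N−1 ≥ 34 and N = 35.
Check: N=35 gives T = 0.09466 < 0.10; N=34 gives T = 0.1015.

N = 35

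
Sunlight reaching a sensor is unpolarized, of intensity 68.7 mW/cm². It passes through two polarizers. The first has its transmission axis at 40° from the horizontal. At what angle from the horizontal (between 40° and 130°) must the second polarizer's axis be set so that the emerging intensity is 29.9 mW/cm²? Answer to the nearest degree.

Unpolarized light through the first polarizer → I₁ = ½ I₀, now polarized at 40°.
Target fraction: 29.9 / 68.7 mW/cm² = 0.4352 of I₀.
Need I₂/I₀ = 0.4352, so cos²(θ − 40°) = 0.4352 / 0.5 = 0.8705.
θ − 40° = arccos(√0.8705) = 21.1°, giving θ ≈ 40 + 21.1 = 61.1°.

θ ≈ 61°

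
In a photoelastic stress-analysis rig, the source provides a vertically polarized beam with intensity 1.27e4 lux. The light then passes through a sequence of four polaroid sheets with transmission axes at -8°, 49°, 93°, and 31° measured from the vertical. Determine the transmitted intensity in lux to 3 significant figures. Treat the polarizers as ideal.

I ≈ 421 lux

I₁ = 1.27e4 lux · cos²(8°) = 1.245e+04 lux.
I₂ = I₁ · cos²(57°) = 1.245e+04 · 0.2966 = 3694 lux.
I₃ = I₂ · cos²(44°) = 3694 · 0.5174 = 1912 lux.
I₄ = I₃ · cos²(62°) = 1912 · 0.2204 = 421.3 lux.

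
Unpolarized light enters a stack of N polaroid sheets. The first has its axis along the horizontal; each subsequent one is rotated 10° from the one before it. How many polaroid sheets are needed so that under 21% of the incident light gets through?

First polarizer halves the unpolarized light: factor 1/2.
Each further stage multiplies by cos²(10°) = 0.9698.
After N polarizers: T = 0.5·0.9698^(N−1). Require T < 0.21 ⇒ N−1 > ln(0.21/0.5)/ln(0.9698) = 28.33, so N−1 ≥ 29 and N = 30.
Check: N=30 gives T = 0.2058 < 0.21; N=29 gives T = 0.2122.

N = 30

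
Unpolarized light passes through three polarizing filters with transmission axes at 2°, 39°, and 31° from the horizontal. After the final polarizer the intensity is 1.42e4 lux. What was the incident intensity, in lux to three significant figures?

Unpolarized light through the first polarizer → I₁ = ½ I₀, now polarized at 2°.
I₂ = I₁ cos²(39° − 2°) = 0.5 I₀ · cos²(37°) = 0.3189 I₀.
I₃ = I₂ cos²(31° − 39°) = 0.3189 I₀ · cos²(8°) = 0.3127 I₀.
So 1.42e4 lux = 0.3127 I₀, giving I₀ = 1.42e4/0.3127 = 4.541e+04 lux.

I₀ ≈ 4.54e4 lux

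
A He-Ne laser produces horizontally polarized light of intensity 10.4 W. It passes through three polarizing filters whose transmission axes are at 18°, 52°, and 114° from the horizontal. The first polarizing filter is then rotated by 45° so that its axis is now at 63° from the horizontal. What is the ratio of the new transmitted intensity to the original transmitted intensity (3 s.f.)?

Before rotation:
By Malus's law, I₁ = I₀ cos²(18° − 0°) = I₀ cos²(18°) = 0.9045 I₀.
I₂ = I₁ cos²(52° − 18°) = 0.9045 I₀ · cos²(34°) = 0.6217 I₀.
I₃ = I₂ cos²(114° − 52°) = 0.6217 I₀ · cos²(62°) = 0.137 I₀.
After rotation:
I₁ = I₀ cos²(63° − 0°) = I₀ cos²(63°) = 0.2061 I₀.
I₂ = I₁ cos²(52° − 63°) = 0.2061 I₀ · cos²(11°) = 0.1986 I₀.
I₃ = I₂ cos²(114° − 52°) = 0.1986 I₀ · cos²(62°) = 0.04377 I₀.
Ratio = 0.04377 / 0.137 = 0.3195.

I_new/I_old ≈ 0.319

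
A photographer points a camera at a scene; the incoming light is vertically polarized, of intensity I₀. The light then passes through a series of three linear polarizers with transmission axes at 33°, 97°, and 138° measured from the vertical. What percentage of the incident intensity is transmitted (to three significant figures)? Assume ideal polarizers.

By Malus's law, I₁ = I₀ cos²(33° − 0°) = I₀ cos²(33°) = 0.7034 I₀.
I₂ = I₁ cos²(97° − 33°) = 0.7034 I₀ · cos²(64°) = 0.1352 I₀.
I₃ = I₂ cos²(138° − 97°) = 0.1352 I₀ · cos²(41°) = 0.07699 I₀.
That is 7.699% of the incident intensity.

≈ 7.70%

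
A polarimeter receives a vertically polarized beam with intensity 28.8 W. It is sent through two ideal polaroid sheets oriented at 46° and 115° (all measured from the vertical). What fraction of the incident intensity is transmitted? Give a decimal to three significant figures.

I/I₀ ≈ 0.0620

I₁ = 28.8 W · cos²(46°) = 13.9 W.
I₂ = I₁ · cos²(69°) = 13.9 · 0.1284 = 1.785 W.
Transmitted fraction = 0.06197.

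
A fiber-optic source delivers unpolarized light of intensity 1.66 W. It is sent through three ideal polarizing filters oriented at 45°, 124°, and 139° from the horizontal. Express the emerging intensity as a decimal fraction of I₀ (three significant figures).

I/I₀ ≈ 0.0170

Unpolarized light through the first polarizer → I₁ = 1.66 W/2 = 0.83 W, polarized at 45°.
I₂ = I₁ · cos²(79°) = 0.83 · 0.03641 = 0.03022 W.
I₃ = I₂ · cos²(15°) = 0.03022 · 0.933 = 0.02819 W.
Transmitted fraction = 0.01698.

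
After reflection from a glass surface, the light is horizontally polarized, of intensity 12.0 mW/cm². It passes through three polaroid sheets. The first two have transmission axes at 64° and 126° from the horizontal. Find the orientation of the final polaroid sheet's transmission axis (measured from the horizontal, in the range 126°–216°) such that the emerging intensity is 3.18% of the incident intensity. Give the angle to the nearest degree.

I₁ = I₀ cos²(64° − 0°) = I₀ cos²(64°) = 0.1922 I₀.
I₂ = I₁ cos²(126° − 64°) = 0.1922 I₀ · cos²(62°) = 0.04235 I₀.
Need I₃/I₀ = 0.0318, so cos²(θ − 126°) = 0.0318 / 0.04235 = 0.7508.
θ − 126° = arccos(√0.7508) = 29.9°, giving θ ≈ 126 + 29.9 = 155.9°.

θ ≈ 156°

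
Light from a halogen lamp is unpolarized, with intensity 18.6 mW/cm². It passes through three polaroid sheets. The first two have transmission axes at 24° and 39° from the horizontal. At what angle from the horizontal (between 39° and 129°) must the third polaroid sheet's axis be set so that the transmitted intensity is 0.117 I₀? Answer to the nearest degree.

θ ≈ 99°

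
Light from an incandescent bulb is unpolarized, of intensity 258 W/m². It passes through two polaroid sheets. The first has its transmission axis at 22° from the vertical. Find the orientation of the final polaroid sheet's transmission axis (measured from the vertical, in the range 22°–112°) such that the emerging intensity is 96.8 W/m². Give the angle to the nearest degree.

θ ≈ 52°

Unpolarized light through the first polarizer → I₁ = ½ I₀, now polarized at 22°.
Target fraction: 96.8 / 258 W/m² = 0.3752 of I₀.
Need I₂/I₀ = 0.3752, so cos²(θ − 22°) = 0.3752 / 0.5 = 0.7504.
θ − 22° = arccos(√0.7504) = 30.0°, giving θ ≈ 22 + 30.0 = 52.0°.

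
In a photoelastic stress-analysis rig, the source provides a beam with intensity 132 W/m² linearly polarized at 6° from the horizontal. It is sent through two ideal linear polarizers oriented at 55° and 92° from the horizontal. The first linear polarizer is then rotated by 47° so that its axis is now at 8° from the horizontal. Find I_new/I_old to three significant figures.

Before rotation:
I₁ = I₀ cos²(55° − 6°) = I₀ cos²(49°) = 0.4304 I₀.
I₂ = I₁ cos²(92° − 55°) = 0.4304 I₀ · cos²(37°) = 0.2745 I₀.
After rotation:
I₁ = I₀ cos²(8° − 6°) = I₀ cos²(2°) = 0.9988 I₀.
I₂ = I₁ cos²(92° − 8°) = 0.9988 I₀ · cos²(84°) = 0.01091 I₀.
Ratio = 0.01091 / 0.2745 = 0.03975.

I_new/I_old ≈ 0.0398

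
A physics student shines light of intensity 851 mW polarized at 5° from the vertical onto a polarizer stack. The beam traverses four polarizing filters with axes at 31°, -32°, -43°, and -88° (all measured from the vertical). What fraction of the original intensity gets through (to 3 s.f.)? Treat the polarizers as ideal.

I/I₀ ≈ 0.0802

I₁ = 851 mW · cos²(26°) = 687.5 mW.
I₂ = I₁ · cos²(63°) = 687.5 · 0.2061 = 141.7 mW.
I₃ = I₂ · cos²(11°) = 141.7 · 0.9636 = 136.5 mW.
I₄ = I₃ · cos²(45°) = 136.5 · 0.5 = 68.27 mW.
Transmitted fraction = 0.08022.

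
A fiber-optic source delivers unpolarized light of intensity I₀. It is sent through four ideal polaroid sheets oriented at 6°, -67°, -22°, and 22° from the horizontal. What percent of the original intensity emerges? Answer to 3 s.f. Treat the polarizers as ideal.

Unpolarized light through the first polarizer → I₁ = ½ I₀, now polarized at 6°.
I₂ = I₁ cos²(-67° − 6°) = 0.5 I₀ · cos²(73°) = 0.04274 I₀.
I₃ = I₂ cos²(-22° + 67°) = 0.04274 I₀ · cos²(45°) = 0.02137 I₀.
I₄ = I₃ cos²(22° + 22°) = 0.02137 I₀ · cos²(44°) = 0.01106 I₀.
That is 1.106% of the incident intensity.

≈ 1.11%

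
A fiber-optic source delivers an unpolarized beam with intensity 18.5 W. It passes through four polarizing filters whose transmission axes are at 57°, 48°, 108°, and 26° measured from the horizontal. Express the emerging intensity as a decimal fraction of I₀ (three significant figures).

Unpolarized light through the first polarizer → I₁ = 18.5 W/2 = 9.25 W, polarized at 57°.
I₂ = I₁ · cos²(9°) = 9.25 · 0.9755 = 9.024 W.
I₃ = I₂ · cos²(60°) = 9.024 · 0.25 = 2.256 W.
I₄ = I₃ · cos²(82°) = 2.256 · 0.01937 = 0.0437 W.
Transmitted fraction = 0.002362.

I/I₀ ≈ 0.00236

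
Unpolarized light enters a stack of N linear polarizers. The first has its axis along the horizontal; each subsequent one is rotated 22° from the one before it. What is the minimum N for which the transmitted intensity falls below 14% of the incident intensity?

First polarizer halves the unpolarized light: factor 1/2.
Each further stage multiplies by cos²(22°) = 0.8597.
After N polarizers: T = 0.5·0.8597^(N−1). Require T < 0.14 ⇒ N−1 > ln(0.14/0.5)/ln(0.8597) = 8.42, so N−1 ≥ 9 and N = 10.
Check: N=10 gives T = 0.1282 < 0.14; N=9 gives T = 0.1492.

N = 10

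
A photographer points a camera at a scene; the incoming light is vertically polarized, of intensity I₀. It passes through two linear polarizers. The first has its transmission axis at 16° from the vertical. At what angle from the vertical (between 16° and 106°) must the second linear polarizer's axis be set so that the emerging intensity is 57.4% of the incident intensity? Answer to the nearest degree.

θ ≈ 54°

I₁ = I₀ cos²(16° − 0°) = I₀ cos²(16°) = 0.924 I₀.
Need I₂/I₀ = 0.574, so cos²(θ − 16°) = 0.574 / 0.924 = 0.6212.
θ − 16° = arccos(√0.6212) = 38.0°, giving θ ≈ 16 + 38.0 = 54.0°.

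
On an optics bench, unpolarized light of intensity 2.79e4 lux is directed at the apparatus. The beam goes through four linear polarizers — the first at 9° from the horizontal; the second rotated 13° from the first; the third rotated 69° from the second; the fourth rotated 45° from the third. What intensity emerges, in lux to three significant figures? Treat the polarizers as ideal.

Unpolarized light through the first polarizer → I₁ = 2.79e4 lux/2 = 1.395e+04 lux, polarized at 9°.
I₂ = I₁ · cos²(13°) = 1.395e+04 · 0.9494 = 1.324e+04 lux.
I₃ = I₂ · cos²(69°) = 1.324e+04 · 0.1284 = 1701 lux.
I₄ = I₃ · cos²(45°) = 1701 · 0.5 = 850.5 lux.

I ≈ 850 lux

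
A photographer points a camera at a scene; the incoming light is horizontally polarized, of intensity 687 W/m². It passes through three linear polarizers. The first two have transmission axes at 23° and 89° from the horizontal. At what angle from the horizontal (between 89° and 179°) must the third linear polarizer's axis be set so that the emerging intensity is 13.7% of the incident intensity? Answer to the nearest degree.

θ ≈ 98°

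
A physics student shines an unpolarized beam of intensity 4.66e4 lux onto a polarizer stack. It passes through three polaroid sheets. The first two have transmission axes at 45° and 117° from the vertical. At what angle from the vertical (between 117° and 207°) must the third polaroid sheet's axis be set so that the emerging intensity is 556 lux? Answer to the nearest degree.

θ ≈ 177°

Unpolarized light through the first polarizer → I₁ = ½ I₀, now polarized at 45°.
I₂ = I₁ cos²(117° − 45°) = 0.5 I₀ · cos²(72°) = 0.04775 I₀.
Target fraction: 556 / 4.66e4 lux = 0.01193 of I₀.
Need I₃/I₀ = 0.01193, so cos²(θ − 117°) = 0.01193 / 0.04775 = 0.2499.
θ − 117° = arccos(√0.2499) = 60.0°, giving θ ≈ 117 + 60.0 = 177.0°.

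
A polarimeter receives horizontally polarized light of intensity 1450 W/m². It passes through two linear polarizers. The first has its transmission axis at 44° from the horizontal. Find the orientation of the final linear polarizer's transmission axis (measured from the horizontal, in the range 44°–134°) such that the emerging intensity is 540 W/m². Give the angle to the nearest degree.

I₁ = I₀ cos²(44° − 0°) = I₀ cos²(44°) = 0.5174 I₀.
Target fraction: 540 / 1450 W/m² = 0.3724 of I₀.
Need I₂/I₀ = 0.3724, so cos²(θ − 44°) = 0.3724 / 0.5174 = 0.7197.
θ − 44° = arccos(√0.7197) = 32.0°, giving θ ≈ 44 + 32.0 = 76.0°.

θ ≈ 76°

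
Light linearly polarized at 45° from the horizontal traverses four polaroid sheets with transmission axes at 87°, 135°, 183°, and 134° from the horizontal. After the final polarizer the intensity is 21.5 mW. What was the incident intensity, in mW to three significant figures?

I₀ ≈ 451 mW

I₁ = I₀ cos²(87° − 45°) = I₀ cos²(42°) = 0.5523 I₀.
I₂ = I₁ cos²(135° − 87°) = 0.5523 I₀ · cos²(48°) = 0.2473 I₀.
I₃ = I₂ cos²(183° − 135°) = 0.2473 I₀ · cos²(48°) = 0.1107 I₀.
I₄ = I₃ cos²(134° − 183°) = 0.1107 I₀ · cos²(49°) = 0.04765 I₀.
So 21.5 mW = 0.04765 I₀, giving I₀ = 21.5/0.04765 = 451.2 mW.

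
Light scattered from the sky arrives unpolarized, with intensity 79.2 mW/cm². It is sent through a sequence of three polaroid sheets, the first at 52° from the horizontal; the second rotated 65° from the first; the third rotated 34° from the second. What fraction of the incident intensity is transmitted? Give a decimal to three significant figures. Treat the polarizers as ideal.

Unpolarized light through the first polarizer → I₁ = 79.2 mW/cm²/2 = 39.6 mW/cm², polarized at 52°.
I₂ = I₁ · cos²(65°) = 39.6 · 0.1786 = 7.073 mW/cm².
I₃ = I₂ · cos²(34°) = 7.073 · 0.6873 = 4.861 mW/cm².
Transmitted fraction = 0.06138.

I/I₀ ≈ 0.0614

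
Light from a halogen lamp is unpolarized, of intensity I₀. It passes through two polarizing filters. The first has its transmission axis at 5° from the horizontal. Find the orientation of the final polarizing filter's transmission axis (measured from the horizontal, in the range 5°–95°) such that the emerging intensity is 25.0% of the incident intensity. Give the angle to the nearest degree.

θ ≈ 50°

Unpolarized light through the first polarizer → I₁ = ½ I₀, now polarized at 5°.
Need I₂/I₀ = 0.25, so cos²(θ − 5°) = 0.25 / 0.5 = 0.5.
θ − 5° = arccos(√0.5) = 45.0°, giving θ ≈ 5 + 45.0 = 50.0°.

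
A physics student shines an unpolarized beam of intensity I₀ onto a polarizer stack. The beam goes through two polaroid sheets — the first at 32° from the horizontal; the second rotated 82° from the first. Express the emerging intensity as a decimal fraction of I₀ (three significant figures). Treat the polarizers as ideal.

≈ 0.00968 I₀

Unpolarized light through the first polarizer → I₁ = ½ I₀, now polarized at 32°.
I₂ = I₁ cos²(82°) = 0.5 · 0.01937 I₀ = 0.009685 I₀.
Transmitted fraction = 0.009685.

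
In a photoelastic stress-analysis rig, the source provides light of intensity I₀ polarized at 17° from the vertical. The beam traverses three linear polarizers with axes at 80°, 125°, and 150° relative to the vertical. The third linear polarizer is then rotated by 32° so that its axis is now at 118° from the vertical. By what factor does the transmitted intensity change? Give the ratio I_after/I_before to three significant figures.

I_new/I_old ≈ 1.20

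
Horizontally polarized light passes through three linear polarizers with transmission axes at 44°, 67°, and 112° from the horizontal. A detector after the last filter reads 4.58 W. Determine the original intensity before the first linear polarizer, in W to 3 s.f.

I₀ ≈ 20.9 W

By Malus's law, I₁ = I₀ cos²(44° − 0°) = I₀ cos²(44°) = 0.5174 I₀.
I₂ = I₁ cos²(67° − 44°) = 0.5174 I₀ · cos²(23°) = 0.4385 I₀.
I₃ = I₂ cos²(112° − 67°) = 0.4385 I₀ · cos²(45°) = 0.2192 I₀.
So 4.58 W = 0.2192 I₀, giving I₀ = 4.58/0.2192 = 20.89 W.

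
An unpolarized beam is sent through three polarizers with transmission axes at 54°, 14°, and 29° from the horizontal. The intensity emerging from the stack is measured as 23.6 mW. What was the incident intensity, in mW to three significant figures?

Unpolarized light through the first polarizer → I₁ = ½ I₀, now polarized at 54°.
I₂ = I₁ cos²(14° − 54°) = 0.5 I₀ · cos²(40°) = 0.2934 I₀.
I₃ = I₂ cos²(29° − 14°) = 0.2934 I₀ · cos²(15°) = 0.2738 I₀.
So 23.6 mW = 0.2738 I₀, giving I₀ = 23.6/0.2738 = 86.21 mW.

I₀ ≈ 86.2 mW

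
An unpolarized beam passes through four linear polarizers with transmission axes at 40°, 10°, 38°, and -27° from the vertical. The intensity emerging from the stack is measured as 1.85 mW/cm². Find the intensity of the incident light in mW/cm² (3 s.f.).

Unpolarized light through the first polarizer → I₁ = ½ I₀, now polarized at 40°.
I₂ = I₁ cos²(10° − 40°) = 0.5 I₀ · cos²(30°) = 0.375 I₀.
I₃ = I₂ cos²(38° − 10°) = 0.375 I₀ · cos²(28°) = 0.2923 I₀.
I₄ = I₃ cos²(-27° − 38°) = 0.2923 I₀ · cos²(65°) = 0.05222 I₀.
So 1.85 mW/cm² = 0.05222 I₀, giving I₀ = 1.85/0.05222 = 35.43 mW/cm².

I₀ ≈ 35.4 mW/cm²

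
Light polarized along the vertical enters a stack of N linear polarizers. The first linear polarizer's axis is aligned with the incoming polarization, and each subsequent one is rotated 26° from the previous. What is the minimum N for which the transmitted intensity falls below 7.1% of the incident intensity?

N = 14

First polarizer is aligned with the polarization: full transmission.
Each further stage multiplies by cos²(26°) = 0.8078.
After N polarizers: T = 0.8078^(N−1). Require T < 0.071 ⇒ N−1 > ln(0.071)/ln(0.8078) = 12.39, so N−1 ≥ 13 and N = 14.
Check: N=14 gives T = 0.0624 < 0.071; N=13 gives T = 0.07724.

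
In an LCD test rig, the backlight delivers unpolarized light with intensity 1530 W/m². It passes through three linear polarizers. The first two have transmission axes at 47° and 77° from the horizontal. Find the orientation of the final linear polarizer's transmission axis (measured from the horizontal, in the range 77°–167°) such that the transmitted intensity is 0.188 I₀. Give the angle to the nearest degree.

Unpolarized light through the first polarizer → I₁ = ½ I₀, now polarized at 47°.
I₂ = I₁ cos²(77° − 47°) = 0.5 I₀ · cos²(30°) = 0.375 I₀.
Need I₃/I₀ = 0.188, so cos²(θ − 77°) = 0.188 / 0.375 = 0.5013.
θ − 77° = arccos(√0.5013) = 44.9°, giving θ ≈ 77 + 44.9 = 121.9°.

θ ≈ 122°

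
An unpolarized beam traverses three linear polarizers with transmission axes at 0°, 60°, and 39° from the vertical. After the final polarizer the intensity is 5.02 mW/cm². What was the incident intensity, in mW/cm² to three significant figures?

Unpolarized light through the first polarizer → I₁ = ½ I₀, now polarized at 0°.
I₂ = I₁ cos²(60° − 0°) = 0.5 I₀ · cos²(60°) = 0.125 I₀.
I₃ = I₂ cos²(39° − 60°) = 0.125 I₀ · cos²(21°) = 0.1089 I₀.
So 5.02 mW/cm² = 0.1089 I₀, giving I₀ = 5.02/0.1089 = 46.08 mW/cm².

I₀ ≈ 46.1 mW/cm²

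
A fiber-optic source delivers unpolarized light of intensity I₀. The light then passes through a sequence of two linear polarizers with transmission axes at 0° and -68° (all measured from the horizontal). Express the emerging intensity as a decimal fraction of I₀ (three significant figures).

Unpolarized light through the first polarizer → I₁ = ½ I₀, now polarized at 0°.
I₂ = I₁ cos²(-68° − 0°) = 0.5 I₀ · cos²(68°) = 0.07017 I₀.
Transmitted fraction = 0.07017.

≈ 0.0702 I₀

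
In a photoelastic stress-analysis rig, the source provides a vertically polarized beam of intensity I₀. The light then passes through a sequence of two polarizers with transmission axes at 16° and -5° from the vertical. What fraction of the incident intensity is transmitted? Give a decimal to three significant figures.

≈ 0.805 I₀

I₁ = I₀ cos²(16° − 0°) = I₀ cos²(16°) = 0.924 I₀.
I₂ = I₁ cos²(-5° − 16°) = 0.924 I₀ · cos²(21°) = 0.8054 I₀.
Transmitted fraction = 0.8054.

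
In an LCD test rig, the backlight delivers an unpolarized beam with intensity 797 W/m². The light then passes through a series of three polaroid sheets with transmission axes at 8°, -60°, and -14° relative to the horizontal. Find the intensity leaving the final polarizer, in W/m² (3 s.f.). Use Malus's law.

I ≈ 27.0 W/m²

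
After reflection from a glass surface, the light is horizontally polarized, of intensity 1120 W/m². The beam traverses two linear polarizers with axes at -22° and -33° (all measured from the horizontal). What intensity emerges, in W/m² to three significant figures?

I₁ = 1120 W/m² · cos²(22°) = 962.8 W/m².
I₂ = I₁ · cos²(11°) = 962.8 · 0.9636 = 927.8 W/m².

I ≈ 928 W/m²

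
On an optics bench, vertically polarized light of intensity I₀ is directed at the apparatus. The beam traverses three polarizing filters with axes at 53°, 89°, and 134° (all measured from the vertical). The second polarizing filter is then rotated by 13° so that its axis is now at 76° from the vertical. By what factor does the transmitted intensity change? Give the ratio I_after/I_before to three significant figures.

I_new/I_old ≈ 0.727

Before rotation:
I₁ = I₀ cos²(53° − 0°) = I₀ cos²(53°) = 0.3622 I₀.
I₂ = I₁ cos²(89° − 53°) = 0.3622 I₀ · cos²(36°) = 0.2371 I₀.
I₃ = I₂ cos²(134° − 89°) = 0.2371 I₀ · cos²(45°) = 0.1185 I₀.
After rotation:
I₁ = I₀ cos²(53° − 0°) = I₀ cos²(53°) = 0.3622 I₀.
I₂ = I₁ cos²(76° − 53°) = 0.3622 I₀ · cos²(23°) = 0.3069 I₀.
I₃ = I₂ cos²(134° − 76°) = 0.3069 I₀ · cos²(58°) = 0.08618 I₀.
Ratio = 0.08618 / 0.1185 = 0.7271.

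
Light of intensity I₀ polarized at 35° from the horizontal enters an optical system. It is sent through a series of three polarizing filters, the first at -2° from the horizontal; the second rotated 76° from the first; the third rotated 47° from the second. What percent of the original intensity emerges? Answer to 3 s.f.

I₁ = I₀ cos²(-2° − 35°) = I₀ cos²(37°) = 0.6378 I₀.
I₂ = I₁ cos²(76°) = 0.6378 · 0.05853 I₀ = 0.03733 I₀.
I₃ = I₂ cos²(47°) = 0.03733 · 0.4651 I₀ = 0.01736 I₀.
That is 1.736% of the incident intensity.

≈ 1.74%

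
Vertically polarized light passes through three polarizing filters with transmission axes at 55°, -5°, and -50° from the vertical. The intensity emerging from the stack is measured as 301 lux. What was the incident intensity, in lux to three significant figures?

I₁ = I₀ cos²(55° − 0°) = I₀ cos²(55°) = 0.329 I₀.
I₂ = I₁ cos²(-5° − 55°) = 0.329 I₀ · cos²(60°) = 0.08225 I₀.
I₃ = I₂ cos²(-50° + 5°) = 0.08225 I₀ · cos²(45°) = 0.04112 I₀.
So 301 lux = 0.04112 I₀, giving I₀ = 301/0.04112 = 7319 lux.

I₀ ≈ 7320 lux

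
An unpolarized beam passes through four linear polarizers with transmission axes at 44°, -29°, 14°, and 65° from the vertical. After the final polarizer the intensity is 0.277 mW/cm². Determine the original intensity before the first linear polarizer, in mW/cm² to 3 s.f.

Unpolarized light through the first polarizer → I₁ = ½ I₀, now polarized at 44°.
I₂ = I₁ cos²(-29° − 44°) = 0.5 I₀ · cos²(73°) = 0.04274 I₀.
I₃ = I₂ cos²(14° + 29°) = 0.04274 I₀ · cos²(43°) = 0.02286 I₀.
I₄ = I₃ cos²(65° − 14°) = 0.02286 I₀ · cos²(51°) = 0.009054 I₀.
So 0.277 mW/cm² = 0.009054 I₀, giving I₀ = 0.277/0.009054 = 30.59 mW/cm².

I₀ ≈ 30.6 mW/cm²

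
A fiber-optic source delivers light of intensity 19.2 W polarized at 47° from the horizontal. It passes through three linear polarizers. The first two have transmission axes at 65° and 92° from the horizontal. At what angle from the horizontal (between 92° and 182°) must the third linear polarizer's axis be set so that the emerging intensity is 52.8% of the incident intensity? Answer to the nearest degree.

By Malus's law, I₁ = I₀ cos²(65° − 47°) = I₀ cos²(18°) = 0.9045 I₀.
I₂ = I₁ cos²(92° − 65°) = 0.9045 I₀ · cos²(27°) = 0.7181 I₀.
Need I₃/I₀ = 0.528, so cos²(θ − 92°) = 0.528 / 0.7181 = 0.7353.
θ − 92° = arccos(√0.7353) = 31.0°, giving θ ≈ 92 + 31.0 = 123.0°.

θ ≈ 123°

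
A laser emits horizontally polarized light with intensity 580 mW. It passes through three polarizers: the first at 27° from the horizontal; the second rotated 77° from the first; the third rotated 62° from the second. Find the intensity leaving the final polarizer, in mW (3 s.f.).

I ≈ 5.14 mW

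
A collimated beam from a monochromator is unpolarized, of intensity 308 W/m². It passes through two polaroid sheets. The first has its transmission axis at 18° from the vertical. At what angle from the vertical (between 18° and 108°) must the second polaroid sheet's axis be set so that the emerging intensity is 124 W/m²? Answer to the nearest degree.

θ ≈ 44°

Unpolarized light through the first polarizer → I₁ = ½ I₀, now polarized at 18°.
Target fraction: 124 / 308 W/m² = 0.4026 of I₀.
Need I₂/I₀ = 0.4026, so cos²(θ − 18°) = 0.4026 / 0.5 = 0.8052.
θ − 18° = arccos(√0.8052) = 26.2°, giving θ ≈ 18 + 26.2 = 44.2°.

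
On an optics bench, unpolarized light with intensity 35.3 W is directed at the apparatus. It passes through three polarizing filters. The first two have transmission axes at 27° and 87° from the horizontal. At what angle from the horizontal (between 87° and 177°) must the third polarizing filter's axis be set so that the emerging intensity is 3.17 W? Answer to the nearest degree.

Unpolarized light through the first polarizer → I₁ = ½ I₀, now polarized at 27°.
I₂ = I₁ cos²(87° − 27°) = 0.5 I₀ · cos²(60°) = 0.125 I₀.
Target fraction: 3.17 / 35.3 W = 0.0898 of I₀.
Need I₃/I₀ = 0.0898, so cos²(θ − 87°) = 0.0898 / 0.125 = 0.7184.
θ − 87° = arccos(√0.7184) = 32.0°, giving θ ≈ 87 + 32.0 = 119.0°.

θ ≈ 119°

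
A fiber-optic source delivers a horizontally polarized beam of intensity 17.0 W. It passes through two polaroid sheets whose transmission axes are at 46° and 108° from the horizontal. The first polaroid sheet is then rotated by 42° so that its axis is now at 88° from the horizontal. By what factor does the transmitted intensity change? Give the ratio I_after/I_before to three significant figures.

I_new/I_old ≈ 0.0101

Before rotation:
I₁ = I₀ cos²(46° − 0°) = I₀ cos²(46°) = 0.4826 I₀.
I₂ = I₁ cos²(108° − 46°) = 0.4826 I₀ · cos²(62°) = 0.1064 I₀.
After rotation:
I₁ = I₀ cos²(88° − 0°) = I₀ cos²(88°) = 0.001218 I₀.
I₂ = I₁ cos²(108° − 88°) = 0.001218 I₀ · cos²(20°) = 0.001075 I₀.
Ratio = 0.001075 / 0.1064 = 0.01011.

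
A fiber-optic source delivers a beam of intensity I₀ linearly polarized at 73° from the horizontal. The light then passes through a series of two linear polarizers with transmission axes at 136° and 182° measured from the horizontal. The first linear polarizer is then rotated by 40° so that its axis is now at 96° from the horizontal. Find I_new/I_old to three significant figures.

Before rotation:
I₁ = I₀ cos²(136° − 73°) = I₀ cos²(63°) = 0.2061 I₀.
I₂ = I₁ cos²(182° − 136°) = 0.2061 I₀ · cos²(46°) = 0.09946 I₀.
After rotation:
I₁ = I₀ cos²(96° − 73°) = I₀ cos²(23°) = 0.8473 I₀.
I₂ = I₁ cos²(182° − 96°) = 0.8473 I₀ · cos²(86°) = 0.004123 I₀.
Ratio = 0.004123 / 0.09946 = 0.04146.

I_new/I_old ≈ 0.0415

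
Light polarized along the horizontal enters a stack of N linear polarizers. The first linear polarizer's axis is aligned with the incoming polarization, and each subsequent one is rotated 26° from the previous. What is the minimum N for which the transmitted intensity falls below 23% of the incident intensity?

First polarizer is aligned with the polarization: full transmission.
Each further stage multiplies by cos²(26°) = 0.8078.
After N polarizers: T = 0.8078^(N−1). Require T < 0.23 ⇒ N−1 > ln(0.23)/ln(0.8078) = 6.89, so N−1 ≥ 7 and N = 8.
Check: N=8 gives T = 0.2245 < 0.23; N=7 gives T = 0.2779.

N = 8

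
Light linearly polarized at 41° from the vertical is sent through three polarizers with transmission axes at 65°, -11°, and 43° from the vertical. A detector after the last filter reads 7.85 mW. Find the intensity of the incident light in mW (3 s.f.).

I₀ ≈ 465 mW

By Malus's law, I₁ = I₀ cos²(65° − 41°) = I₀ cos²(24°) = 0.8346 I₀.
I₂ = I₁ cos²(-11° − 65°) = 0.8346 I₀ · cos²(76°) = 0.04884 I₀.
I₃ = I₂ cos²(43° + 11°) = 0.04884 I₀ · cos²(54°) = 0.01688 I₀.
So 7.85 mW = 0.01688 I₀, giving I₀ = 7.85/0.01688 = 465.2 mW.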